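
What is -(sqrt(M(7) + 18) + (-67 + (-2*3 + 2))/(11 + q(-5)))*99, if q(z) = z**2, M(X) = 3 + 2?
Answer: 781/4 - 99*sqrt(23) ≈ -279.54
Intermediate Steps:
M(X) = 5
-(sqrt(M(7) + 18) + (-67 + (-2*3 + 2))/(11 + q(-5)))*99 = -(sqrt(5 + 18) + (-67 + (-2*3 + 2))/(11 + (-5)**2))*99 = -(sqrt(23) + (-67 + (-6 + 2))/(11 + 25))*99 = -(sqrt(23) + (-67 - 4)/36)*99 = -(sqrt(23) - 71*1/36)*99 = -(sqrt(23) - 71/36)*99 = -(-71/36 + sqrt(23))*99 = -(-781/4 + 99*sqrt(23)) = 781/4 - 99*sqrt(23)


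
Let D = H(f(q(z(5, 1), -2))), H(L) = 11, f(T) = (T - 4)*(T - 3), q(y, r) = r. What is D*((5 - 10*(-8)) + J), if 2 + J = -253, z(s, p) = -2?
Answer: -1870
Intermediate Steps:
J = -255 (J = -2 - 253 = -255)
f(T) = (-4 + T)*(-3 + T)
D = 11
D*((5 - 10*(-8)) + J) = 11*((5 - 10*(-8)) - 255) = 11*((5 + 80) - 255) = 11*(85 - 255) = 11*(-170) = -1870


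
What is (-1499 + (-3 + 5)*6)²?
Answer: 2211169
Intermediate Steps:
(-1499 + (-3 + 5)*6)² = (-1499 + 2*6)² = (-1499 + 12)² = (-1487)² = 2211169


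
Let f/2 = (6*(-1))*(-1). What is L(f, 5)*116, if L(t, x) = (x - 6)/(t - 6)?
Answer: -58/3 ≈ -19.333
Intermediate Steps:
f = 12 (f = 2*((6*(-1))*(-1)) = 2*(-6*(-1)) = 2*6 = 12)
L(t, x) = (-6 + x)/(-6 + t)
L(f, 5)*116 = ((-6 + 5)/(-6 + 12))*116 = (-1/6)*116 = ((1/6)*(-1))*116 = -1/6*116 = -58/3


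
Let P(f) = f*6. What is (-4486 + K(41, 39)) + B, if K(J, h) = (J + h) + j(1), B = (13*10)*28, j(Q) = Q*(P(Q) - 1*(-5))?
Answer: -755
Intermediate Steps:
P(f) = 6*f
j(Q) = Q*(5 + 6*Q) (j(Q) = Q*(6*Q - 1*(-5)) = Q*(6*Q + 5) = Q*(5 + 6*Q))
B = 3640 (B = 130*28 = 3640)
K(J, h) = 11 + J + h (K(J, h) = (J + h) + 1*(5 + 6*1) = (J + h) + 1*(5 + 6) = (J + h) + 1*11 = (J + h) + 11 = 11 + J + h)
(-4486 + K(41, 39)) + B = (-4486 + (11 + 41 + 39)) + 3640 = (-4486 + 91) + 3640 = -4395 + 3640 = -755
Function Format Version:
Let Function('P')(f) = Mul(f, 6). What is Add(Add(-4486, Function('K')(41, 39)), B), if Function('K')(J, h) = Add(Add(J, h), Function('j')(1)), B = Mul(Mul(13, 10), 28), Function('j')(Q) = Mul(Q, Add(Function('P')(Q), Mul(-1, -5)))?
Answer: -755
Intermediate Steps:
Function('P')(f) = Mul(6, f)
Function('j')(Q) = Mul(Q, Add(5, Mul(6, Q))) (Function('j')(Q) = Mul(Q, Add(Mul(6, Q), Mul(-1, -5))) = Mul(Q, Add(Mul(6, Q), 5)) = Mul(Q, Add(5, Mul(6, Q))))
B = 3640 (B = Mul(130, 28) = 3640)
Function('K')(J, h) = Add(11, J, h) (Function('K')(J, h) = Add(Add(J, h), Mul(1, Add(5, Mul(6, 1)))) = Add(Add(J, h), Mul(1, Add(5, 6))) = Add(Add(J, h), Mul(1, 11)) = Add(Add(J, h), 11) = Add(11, J, h))
Add(Add(-4486, Function('K')(41, 39)), B) = Add(Add(-4486, Add(11, 41, 39)), 3640) = Add(Add(-4486, 91), 3640) = Add(-4395, 3640) = -755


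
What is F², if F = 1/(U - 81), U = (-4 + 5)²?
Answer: 1/6400 ≈ 0.00015625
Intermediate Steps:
U = 1 (U = 1² = 1)
F = -1/80 (F = 1/(1 - 81) = 1/(-80) = -1/80 ≈ -0.012500)
F² = (-1/80)² = 1/6400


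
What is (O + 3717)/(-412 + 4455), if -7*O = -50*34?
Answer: 27719/28301 ≈ 0.97943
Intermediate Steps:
O = 1700/7 (O = -(-50)*34/7 = -1/7*(-1700) = 1700/7 ≈ 242.86)
(O + 3717)/(-412 + 4455) = (1700/7 + 3717)/(-412 + 4455) = (27719/7)/4043 = (27719/7)*(1/4043) = 27719/28301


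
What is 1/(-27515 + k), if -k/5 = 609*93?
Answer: -1/310700 ≈ -3.2185e-6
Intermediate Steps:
k = -283185 (k = -3045*93 = -5*56637 = -283185)
1/(-27515 + k) = 1/(-27515 - 283185) = 1/(-310700) = -1/310700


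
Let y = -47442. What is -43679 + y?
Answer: -91121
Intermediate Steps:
-43679 + y = -43679 - 47442 = -91121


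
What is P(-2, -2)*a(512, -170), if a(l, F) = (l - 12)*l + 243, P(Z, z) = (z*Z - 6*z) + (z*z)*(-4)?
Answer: 0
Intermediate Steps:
P(Z, z) = -6*z - 4*z² + Z*z (P(Z, z) = (Z*z - 6*z) + z²*(-4) = (-6*z + Z*z) - 4*z² = -6*z - 4*z² + Z*z)
a(l, F) = 243 + l*(-12 + l) (a(l, F) = (-12 + l)*l + 243 = l*(-12 + l) + 243 = 243 + l*(-12 + l))
P(-2, -2)*a(512, -170) = (-2*(-6 - 2 - 4*(-2)))*(243 + 512² - 12*512) = (-2*(-6 - 2 + 8))*(243 + 262144 - 6144) = -2*0*256243 = 0*256243 = 0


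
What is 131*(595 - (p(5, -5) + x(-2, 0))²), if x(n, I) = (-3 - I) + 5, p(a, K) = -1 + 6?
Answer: 71526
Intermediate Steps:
p(a, K) = 5
x(n, I) = 2 - I
131*(595 - (p(5, -5) + x(-2, 0))²) = 131*(595 - (5 + (2 - 1*0))²) = 131*(595 - (5 + (2 + 0))²) = 131*(595 - (5 + 2)²) = 131*(595 - 1*7²) = 131*(595 - 1*49) = 131*(595 - 49) = 131*546 = 71526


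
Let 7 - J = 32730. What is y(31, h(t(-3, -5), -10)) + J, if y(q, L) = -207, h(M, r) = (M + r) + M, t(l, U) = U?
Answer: -32930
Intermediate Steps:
h(M, r) = r + 2*M
J = -32723 (J = 7 - 1*32730 = 7 - 32730 = -32723)
y(31, h(t(-3, -5), -10)) + J = -207 - 32723 = -32930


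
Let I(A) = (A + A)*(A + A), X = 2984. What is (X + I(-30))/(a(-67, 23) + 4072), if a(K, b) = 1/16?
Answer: 105344/65153 ≈ 1.6169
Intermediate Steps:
a(K, b) = 1/16
I(A) = 4*A² (I(A) = (2*A)*(2*A) = 4*A²)
(X + I(-30))/(a(-67, 23) + 4072) = (2984 + 4*(-30)²)/(1/16 + 4072) = (2984 + 4*900)/(65153/16) = (2984 + 3600)*(16/65153) = 6584*(16/65153) = 105344/65153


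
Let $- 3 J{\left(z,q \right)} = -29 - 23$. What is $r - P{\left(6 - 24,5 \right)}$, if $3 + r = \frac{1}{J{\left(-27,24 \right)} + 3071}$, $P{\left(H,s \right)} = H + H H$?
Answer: $- \frac{2862882}{9265} \approx -309.0$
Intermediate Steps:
$J{\left(z,q \right)} = \frac{52}{3}$ ($J{\left(z,q \right)} = - \frac{-29 - 23}{3} = \left(- \frac{1}{3}\right) \left(-52\right) = \frac{52}{3}$)
$P{\left(H,s \right)} = H + H^{2}$
$r = - \frac{27792}{9265}$ ($r = -3 + \frac{1}{\frac{52}{3} + 3071} = -3 + \frac{1}{\frac{9265}{3}} = -3 + \frac{3}{9265} = - \frac{27792}{9265} \approx -2.9997$)
$r - P{\left(6 - 24,5 \right)} = - \frac{27792}{9265} - \left(6 - 24\right) \left(1 + \left(6 - 24\right)\right) = - \frac{27792}{9265} - - 18 \left(1 - 18\right) = - \frac{27792}{9265} - \left(-18\right) \left(-17\right) = - \frac{27792}{9265} - 306 = - \frac{2862882}{9265}$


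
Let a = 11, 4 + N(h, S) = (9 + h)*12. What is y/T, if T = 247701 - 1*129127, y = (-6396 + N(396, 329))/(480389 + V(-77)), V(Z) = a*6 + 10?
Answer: -154/5697065691 ≈ -2.7031e-8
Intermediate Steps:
N(h, S) = 104 + 12*h (N(h, S) = -4 + (9 + h)*12 = -4 + (108 + 12*h) = 104 + 12*h)
V(Z) = 76 (V(Z) = 11*6 + 10 = 66 + 10 = 76)
y = -308/96093 (y = (-6396 + (104 + 12*396))/(480389 + 76) = (-6396 + (104 + 4752))/480465 = (-6396 + 4856)*(1/480465) = -1540*1/480465 = -308/96093 ≈ -0.0032052)
T = 118574 (T = 247701 - 129127 = 118574)
y/T = -308/96093/118574 = -308/96093*1/118574 = -154/5697065691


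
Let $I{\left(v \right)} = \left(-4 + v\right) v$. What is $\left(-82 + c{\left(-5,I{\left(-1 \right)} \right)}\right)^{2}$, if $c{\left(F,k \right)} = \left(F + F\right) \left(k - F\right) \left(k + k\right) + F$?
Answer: $1181569$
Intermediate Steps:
$I{\left(v \right)} = v \left(-4 + v\right)$
$c{\left(F,k \right)} = F + 4 F k \left(k - F\right)$ ($c{\left(F,k \right)} = 2 F \left(k - F\right) 2 k + F = 4 F k \left(k - F\right) + F = F + 4 F k \left(k - F\right)$)
$\left(-82 + c{\left(-5,I{\left(-1 \right)} \right)}\right)^{2} = \left(-82 - 5 \left(1 + 4 \left(- (-4 - 1)\right)^{2} - - 20 \left(- (-4 - 1)\right)\right)\right)^{2} = \left(-82 - 5 \left(1 + 4 \left(\left(-1\right) \left(-5\right)\right)^{2} - - 20 \left(\left(-1\right) \left(-5\right)\right)\right)\right)^{2} = \left(-82 - 5 \left(1 + 4 \cdot 5^{2} - \left(-20\right) 5\right)\right)^{2} = \left(-82 - 5 \left(1 + 4 \cdot 25 + 100\right)\right)^{2} = \left(-82 - 5 \left(1 + 100 + 100\right)\right)^{2} = \left(-82 - 1005\right)^{2} = \left(-1087\right)^{2} = 1181569$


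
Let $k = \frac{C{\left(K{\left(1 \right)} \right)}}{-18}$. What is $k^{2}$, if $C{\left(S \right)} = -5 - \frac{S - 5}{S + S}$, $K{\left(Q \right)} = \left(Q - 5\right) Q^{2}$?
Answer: $\frac{2401}{20736} \approx 0.11579$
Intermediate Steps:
$K{\left(Q \right)} = Q^{2} \left(-5 + Q\right)$ ($K{\left(Q \right)} = \left(-5 + Q\right) Q^{2} = Q^{2} \left(-5 + Q\right)$)
$C{\left(S \right)} = -5 - \frac{-5 + S}{2 S}$
$k = \frac{49}{144}$ ($k = \frac{\frac{1}{2} \frac{1}{1^{2} \left(-5 + 1\right)} \left(5 - 11 \cdot 1^{2} \left(-5 + 1\right)\right)}{-18} = \frac{5 - 11 \cdot 1 \left(-4\right)}{2 \cdot 1 \left(-4\right)} \left(- \frac{1}{18}\right) = \frac{5 - -44}{2 \left(-4\right)} \left(- \frac{1}{18}\right) = \frac{1}{2} \left(- \frac{1}{4}\right) \left(5 + 44\right) \left(- \frac{1}{18}\right) = \frac{1}{2} \left(- \frac{1}{4}\right) 49 \left(- \frac{1}{18}\right) = \left(- \frac{49}{8}\right) \left(- \frac{1}{18}\right) = \frac{49}{144} \approx 0.34028$)
$k^{2} = \left(\frac{49}{144}\right)^{2} = \frac{2401}{20736}$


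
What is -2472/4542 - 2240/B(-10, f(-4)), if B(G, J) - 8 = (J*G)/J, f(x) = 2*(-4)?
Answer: 847428/757 ≈ 1119.5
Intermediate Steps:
f(x) = -8
B(G, J) = 8 + G (B(G, J) = 8 + (J*G)/J = 8 + (G*J)/J = 8 + G)
-2472/4542 - 2240/B(-10, f(-4)) = -2472/4542 - 2240/(8 - 10) = -2472*1/4542 - 2240/(-2) = -412/757 - 2240*(-½) = -412/757 + 1120 = 847428/757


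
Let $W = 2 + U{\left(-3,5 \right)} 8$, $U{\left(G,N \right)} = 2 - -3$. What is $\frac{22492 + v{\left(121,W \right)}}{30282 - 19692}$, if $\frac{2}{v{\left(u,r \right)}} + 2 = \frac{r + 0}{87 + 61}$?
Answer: $\frac{476056}{224155} \approx 2.1238$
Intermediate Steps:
$U{\left(G,N \right)} = 5$ ($U{\left(G,N \right)} = 2 + 3 = 5$)
$W = 42$ ($W = 2 + 5 \cdot 8 = 2 + 40 = 42$)
$v{\left(u,r \right)} = \frac{2}{-2 + \frac{r}{148}}$ ($v{\left(u,r \right)} = \frac{2}{-2 + \frac{r + 0}{87 + 61}} = \frac{2}{-2 + \frac{r}{148}}$)
$\frac{22492 + v{\left(121,W \right)}}{30282 - 19692} = \frac{22492 + \frac{296}{-296 + 42}}{30282 - 19692} = \frac{22492 + \frac{296}{-254}}{10590} = \left(22492 + 296 \left(- \frac{1}{254}\right)\right) \frac{1}{10590} = \left(22492 - \frac{148}{127}\right) \frac{1}{10590} = \frac{2856336}{127} \cdot \frac{1}{10590} = \frac{476056}{224155}$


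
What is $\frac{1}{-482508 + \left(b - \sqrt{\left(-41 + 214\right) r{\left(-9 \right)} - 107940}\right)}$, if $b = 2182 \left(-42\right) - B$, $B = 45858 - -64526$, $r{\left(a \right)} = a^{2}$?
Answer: $\frac{i}{\sqrt{93927} - 684536 i} \approx -1.4608 \cdot 10^{-6} + 6.5404 \cdot 10^{-10} i$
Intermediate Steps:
$B = 110384$ ($B = 45858 + 64526 = 110384$)
$b = -202028$ ($b = 2182 \left(-42\right) - 110384 = -91644 - 110384 = -202028$)
$\frac{1}{-482508 + \left(b - \sqrt{\left(-41 + 214\right) r{\left(-9 \right)} - 107940}\right)} = \frac{1}{-482508 - \left(202028 + \sqrt{\left(-41 + 214\right) \left(-9\right)^{2} - 107940}\right)} = \frac{1}{-482508 - \left(202028 + \sqrt{173 \cdot 81 - 107940}\right)} = \frac{1}{-482508 - \left(202028 + \sqrt{14013 - 107940}\right)} = \frac{1}{-482508 - \left(202028 + \sqrt{-93927}\right)} = \frac{1}{-482508 - \left(202028 + i \sqrt{93927}\right)} = \frac{1}{-684536 - i \sqrt{93927}}$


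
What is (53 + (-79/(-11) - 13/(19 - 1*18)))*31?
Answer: 16089/11 ≈ 1462.6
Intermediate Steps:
(53 + (-79/(-11) - 13/(19 - 1*18)))*31 = (53 + (-79*(-1/11) - 13/(19 - 18)))*31 = (53 + (79/11 - 13/1))*31 = (53 + (79/11 - 13*1))*31 = (53 + (79/11 - 13))*31 = (53 - 64/11)*31 = (519/11)*31 = 16089/11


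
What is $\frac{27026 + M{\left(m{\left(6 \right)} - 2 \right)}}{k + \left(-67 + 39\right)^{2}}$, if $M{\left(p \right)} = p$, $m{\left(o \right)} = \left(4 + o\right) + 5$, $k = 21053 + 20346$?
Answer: $\frac{9013}{14061} \approx 0.64099$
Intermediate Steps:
$k = 41399$
$m{\left(o \right)} = 9 + o$
$\frac{27026 + M{\left(m{\left(6 \right)} - 2 \right)}}{k + \left(-67 + 39\right)^{2}} = \frac{27026 + \left(\left(9 + 6\right) - 2\right)}{41399 + \left(-67 + 39\right)^{2}} = \frac{27026 + \left(15 - 2\right)}{41399 + \left(-28\right)^{2}} = \frac{27026 + 13}{41399 + 784} = \frac{27039}{42183} = 27039 \cdot \frac{1}{42183} = \frac{9013}{14061}$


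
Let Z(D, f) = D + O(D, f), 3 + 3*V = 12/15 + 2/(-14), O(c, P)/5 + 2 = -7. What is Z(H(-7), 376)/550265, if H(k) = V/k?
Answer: -32993/404444775 ≈ -8.1576e-5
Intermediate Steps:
O(c, P) = -45 (O(c, P) = -10 + 5*(-7) = -10 - 35 = -45)
V = -82/105 (V = -1 + (12/15 + 2/(-14))/3 = -1 + (12*(1/15) + 2*(-1/14))/3 = -1 + (⅘ - ⅐)/3 = -1 + (⅓)*(23/35) = -1 + 23/105 = -82/105 ≈ -0.78095)
H(k) = -82/(105*k)
Z(D, f) = -45 + D (Z(D, f) = D - 45 = -45 + D)
Z(H(-7), 376)/550265 = (-45 - 82/105/(-7))/550265 = (-45 - 82/105*(-⅐))*(1/550265) = (-45 + 82/735)*(1/550265) = -32993/735*1/550265 = -32993/404444775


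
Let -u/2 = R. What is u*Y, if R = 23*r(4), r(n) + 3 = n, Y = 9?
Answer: -414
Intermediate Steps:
r(n) = -3 + n
R = 23 (R = 23*(-3 + 4) = 23*1 = 23)
u = -46 (u = -2*23 = -46)
u*Y = -46*9 = -414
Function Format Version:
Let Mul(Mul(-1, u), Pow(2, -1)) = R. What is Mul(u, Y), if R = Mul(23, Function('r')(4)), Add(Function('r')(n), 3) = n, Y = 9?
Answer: -414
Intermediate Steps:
Function('r')(n) = Add(-3, n)
R = 23 (R = Mul(23, Add(-3, 4)) = Mul(23, 1) = 23)
u = -46 (u = Mul(-2, 23) = -46)
Mul(u, Y) = Mul(-46, 9) = -414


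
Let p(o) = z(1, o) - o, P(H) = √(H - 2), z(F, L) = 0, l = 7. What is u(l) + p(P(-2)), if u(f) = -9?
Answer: -9 - 2*I ≈ -9.0 - 2.0*I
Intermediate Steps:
P(H) = √(-2 + H)
p(o) = -o (p(o) = 0 - o = -o)
u(l) + p(P(-2)) = -9 - √(-2 - 2) = -9 - √(-4) = -9 - 2*I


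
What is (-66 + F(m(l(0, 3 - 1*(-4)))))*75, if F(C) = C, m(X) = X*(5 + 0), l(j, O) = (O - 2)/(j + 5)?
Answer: -4575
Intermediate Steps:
l(j, O) = (-2 + O)/(5 + j)
m(X) = 5*X (m(X) = X*5 = 5*X)
(-66 + F(m(l(0, 3 - 1*(-4)))))*75 = (-66 + 5*((-2 + (3 - 1*(-4)))/(5 + 0)))*75 = (-66 + 5*((-2 + (3 + 4))/5))*75 = (-66 + 5*((-2 + 7)/5))*75 = (-66 + 5*((1/5)*5))*75 = (-66 + 5*1)*75 = (-66 + 5)*75 = -61*75 = -4575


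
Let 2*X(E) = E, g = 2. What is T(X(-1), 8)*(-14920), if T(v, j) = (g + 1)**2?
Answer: -134280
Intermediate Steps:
X(E) = E/2
T(v, j) = 9 (T(v, j) = (2 + 1)**2 = 3**2 = 9)
T(X(-1), 8)*(-14920) = 9*(-14920) = -134280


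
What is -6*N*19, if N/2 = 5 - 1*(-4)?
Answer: -2052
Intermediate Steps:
N = 18 (N = 2*(5 - 1*(-4)) = 2*(5 + 4) = 2*9 = 18)
-6*N*19 = -108*19 = -6*342 = -2052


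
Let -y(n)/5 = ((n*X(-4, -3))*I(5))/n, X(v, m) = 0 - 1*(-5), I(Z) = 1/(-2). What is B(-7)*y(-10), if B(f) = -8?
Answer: -100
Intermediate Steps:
I(Z) = -½
X(v, m) = 5 (X(v, m) = 0 + 5 = 5)
y(n) = 25/2 (y(n) = -5*(n*5)*(-½)/n = -5*(5*n)*(-½)/n = -5*(-5*n/2)/n = -5*(-5/2) = 25/2)
B(-7)*y(-10) = -8*25/2 = -100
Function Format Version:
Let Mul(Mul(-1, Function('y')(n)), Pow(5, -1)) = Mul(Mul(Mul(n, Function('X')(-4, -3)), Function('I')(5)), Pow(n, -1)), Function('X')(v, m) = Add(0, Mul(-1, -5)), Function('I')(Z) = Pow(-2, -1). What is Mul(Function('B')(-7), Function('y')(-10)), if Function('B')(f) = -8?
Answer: -100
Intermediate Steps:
Function('I')(Z) = Rational(-1, 2)
Function('X')(v, m) = 5 (Function('X')(v, m) = Add(0, 5) = 5)
Function('y')(n) = Rational(25, 2) (Function('y')(n) = Mul(-5, Mul(Mul(Mul(n, 5), Rational(-1, 2)), Pow(n, -1))) = Mul(-5, Mul(Mul(Mul(5, n), Rational(-1, 2)), Pow(n, -1))) = Mul(-5, Mul(Mul(Rational(-5, 2), n), Pow(n, -1))) = Mul(-5, Rational(-5, 2)) = Rational(25, 2))
Mul(Function('B')(-7), Function('y')(-10)) = Mul(-8, Rational(25, 2)) = -100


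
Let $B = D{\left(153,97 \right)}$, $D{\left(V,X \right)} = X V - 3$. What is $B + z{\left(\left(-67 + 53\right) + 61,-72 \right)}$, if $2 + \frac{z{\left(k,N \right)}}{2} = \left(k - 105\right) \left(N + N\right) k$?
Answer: $799922$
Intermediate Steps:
$z{\left(k,N \right)} = -4 + 4 N k \left(-105 + k\right)$ ($z{\left(k,N \right)} = -4 + 2 \left(k - 105\right) \left(N + N\right) k = -4 + 2 \left(-105 + k\right) 2 N k = -4 + 2 \cdot 2 N \left(-105 + k\right) k = -4 + 2 \cdot 2 N k \left(-105 + k\right) = -4 + 4 N k \left(-105 + k\right)$)
$D{\left(V,X \right)} = -3 + V X$ ($D{\left(V,X \right)} = V X - 3 = -3 + V X$)
$B = 14838$ ($B = -3 + 153 \cdot 97 = -3 + 14841 = 14838$)
$B + z{\left(\left(-67 + 53\right) + 61,-72 \right)} = 14838 - \left(4 - 30240 \left(\left(-67 + 53\right) + 61\right) + 288 \left(\left(-67 + 53\right) + 61\right)^{2}\right) = 14838 - \left(4 - 30240 \left(-14 + 61\right) + 288 \left(-14 + 61\right)^{2}\right) = 14838 - \left(4 - 1421280 + 636192\right) = 14838 + \left(-4 + 1421280 + 4 \left(-72\right) 2209\right) = 14838 - -785084 = 14838 + 785084 = 799922$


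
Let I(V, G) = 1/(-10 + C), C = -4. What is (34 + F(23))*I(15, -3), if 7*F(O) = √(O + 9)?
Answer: -17/7 - 2*√2/49 ≈ -2.4863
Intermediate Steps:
F(O) = √(9 + O)/7 (F(O) = √(O + 9)/7 = √(9 + O)/7)
I(V, G) = -1/14 (I(V, G) = 1/(-10 - 4) = 1/(-14) = -1/14)
(34 + F(23))*I(15, -3) = (34 + √(9 + 23)/7)*(-1/14) = (34 + √32/7)*(-1/14) = (34 + (4*√2)/7)*(-1/14) = (34 + 4*√2/7)*(-1/14) = -17/7 - 2*√2/49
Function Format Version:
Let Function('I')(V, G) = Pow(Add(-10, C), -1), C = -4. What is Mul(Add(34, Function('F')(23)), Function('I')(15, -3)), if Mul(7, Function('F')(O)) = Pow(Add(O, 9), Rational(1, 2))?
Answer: Add(Rational(-17, 7), Mul(Rational(-2, 49), Pow(2, Rational(1, 2)))) ≈ -2.4863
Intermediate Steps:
Function('F')(O) = Mul(Rational(1, 7), Pow(Add(9, O), Rational(1, 2))) (Function('F')(O) = Mul(Rational(1, 7), Pow(Add(O, 9), Rational(1, 2))) = Mul(Rational(1, 7), Pow(Add(9, O), Rational(1, 2))))
Function('I')(V, G) = Rational(-1, 14) (Function('I')(V, G) = Pow(Add(-10, -4), -1) = Pow(-14, -1) = Rational(-1, 14))
Mul(Add(34, Function('F')(23)), Function('I')(15, -3)) = Mul(Add(34, Mul(Rational(1, 7), Pow(Add(9, 23), Rational(1, 2)))), Rational(-1, 14)) = Mul(Add(34, Mul(Rational(1, 7), Pow(32, Rational(1, 2)))), Rational(-1, 14)) = Mul(Add(34, Mul(Rational(1, 7), Mul(4, Pow(2, Rational(1, 2))))), Rational(-1, 14)) = Mul(Add(34, Mul(Rational(4, 7), Pow(2, Rational(1, 2)))), Rational(-1, 14)) = Add(Rational(-17, 7), Mul(Rational(-2, 49), Pow(2, Rational(1, 2))))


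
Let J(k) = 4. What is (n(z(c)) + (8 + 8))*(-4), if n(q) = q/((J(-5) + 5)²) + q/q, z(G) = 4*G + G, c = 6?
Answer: -1876/27 ≈ -69.481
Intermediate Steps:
z(G) = 5*G
n(q) = 1 + q/81 (n(q) = q/((4 + 5)²) + q/q = q/(9²) + 1 = q/81 + 1 = 1 + q/81)
(n(z(c)) + (8 + 8))*(-4) = ((1 + (5*6)/81) + (8 + 8))*(-4) = ((1 + (1/81)*30) + 16)*(-4) = ((1 + 10/27) + 16)*(-4) = (37/27 + 16)*(-4) = (469/27)*(-4) = -1876/27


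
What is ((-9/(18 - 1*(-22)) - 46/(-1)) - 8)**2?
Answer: 2283121/1600 ≈ 1427.0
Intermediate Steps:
((-9/(18 - 1*(-22)) - 46/(-1)) - 8)**2 = ((-9/(18 + 22) - 46*(-1)) - 8)**2 = ((-9/40 + 46) - 8)**2 = (1831/40 - 8)**2 = (1511/40)**2 = 2283121/1600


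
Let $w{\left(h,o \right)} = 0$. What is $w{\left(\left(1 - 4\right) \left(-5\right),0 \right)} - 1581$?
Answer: $-1581$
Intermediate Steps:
$w{\left(\left(1 - 4\right) \left(-5\right),0 \right)} - 1581 = 0 - 1581 = -1581$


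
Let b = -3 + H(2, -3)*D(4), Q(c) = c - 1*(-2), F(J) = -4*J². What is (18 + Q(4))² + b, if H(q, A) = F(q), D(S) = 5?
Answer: 493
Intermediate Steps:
Q(c) = 2 + c (Q(c) = c + 2 = 2 + c)
H(q, A) = -4*q²
b = -83 (b = -3 - 4*2²*5 = -3 - 4*4*5 = -3 - 16*5 = -3 - 80 = -83)
(18 + Q(4))² + b = (18 + (2 + 4))² - 83 = (18 + 6)² - 83 = 24² - 83 = 576 - 83 = 493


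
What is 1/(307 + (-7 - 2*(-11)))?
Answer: 1/322 ≈ 0.0031056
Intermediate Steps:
1/(307 + (-7 - 2*(-11))) = 1/(307 + (-7 + 22)) = 1/(307 + 15) = 1/322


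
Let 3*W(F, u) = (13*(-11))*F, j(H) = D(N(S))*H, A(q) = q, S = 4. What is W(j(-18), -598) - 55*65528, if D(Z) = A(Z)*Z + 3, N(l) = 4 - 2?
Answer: -3598034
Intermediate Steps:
N(l) = 2
D(Z) = 3 + Z**2 (D(Z) = Z*Z + 3 = Z**2 + 3 = 3 + Z**2)
j(H) = 7*H (j(H) = (3 + 2**2)*H = (3 + 4)*H = 7*H)
W(F, u) = -143*F/3 (W(F, u) = ((13*(-11))*F)/3 = (-143*F)/3 = -143*F/3)
W(j(-18), -598) - 55*65528 = -1001*(-18)/3 - 55*65528 = -143/3*(-126) - 1*3604040 = 6006 - 3604040 = -3598034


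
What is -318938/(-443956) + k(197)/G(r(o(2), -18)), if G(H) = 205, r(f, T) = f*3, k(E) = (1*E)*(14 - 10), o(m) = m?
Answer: 207609809/45505490 ≈ 4.5623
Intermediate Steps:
k(E) = 4*E (k(E) = E*4 = 4*E)
r(f, T) = 3*f
-318938/(-443956) + k(197)/G(r(o(2), -18)) = -318938/(-443956) + (4*197)/205 = -318938*(-1/443956) + 788*(1/205) = 159469/221978 + 788/205 = 207609809/45505490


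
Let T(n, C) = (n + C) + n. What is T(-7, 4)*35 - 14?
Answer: -364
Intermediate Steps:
T(n, C) = C + 2*n (T(n, C) = (C + n) + n = C + 2*n)
T(-7, 4)*35 - 14 = (4 + 2*(-7))*35 - 14 = (4 - 14)*35 - 14 = -10*35 - 14 = -350 - 14 = -364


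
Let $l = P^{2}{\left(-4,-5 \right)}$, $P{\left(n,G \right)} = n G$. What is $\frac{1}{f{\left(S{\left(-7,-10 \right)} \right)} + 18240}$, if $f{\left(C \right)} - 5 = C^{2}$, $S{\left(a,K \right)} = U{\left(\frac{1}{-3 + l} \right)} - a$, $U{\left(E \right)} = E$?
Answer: $\frac{157609}{2883304605} \approx 5.4663 \cdot 10^{-5}$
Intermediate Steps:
$P{\left(n,G \right)} = G n$
$l = 400$ ($l = \left(\left(-5\right) \left(-4\right)\right)^{2} = 20^{2} = 400$)
$S{\left(a,K \right)} = \frac{1}{397} - a$ ($S{\left(a,K \right)} = \frac{1}{-3 + 400} - a = \frac{1}{397} - a$)
$f{\left(C \right)} = 5 + C^{2}$
$\frac{1}{f{\left(S{\left(-7,-10 \right)} \right)} + 18240} = \frac{1}{\left(5 + \left(\frac{1}{397} - -7\right)^{2}\right) + 18240} = \frac{1}{\left(5 + \left(\frac{1}{397} + 7\right)^{2}\right) + 18240} = \frac{1}{\left(5 + \left(\frac{2780}{397}\right)^{2}\right) + 18240} = \frac{1}{\left(5 + \frac{7728400}{157609}\right) + 18240} = \frac{1}{\frac{8516445}{157609} + 18240} = \frac{1}{\frac{2883304605}{157609}} = \frac{157609}{2883304605}$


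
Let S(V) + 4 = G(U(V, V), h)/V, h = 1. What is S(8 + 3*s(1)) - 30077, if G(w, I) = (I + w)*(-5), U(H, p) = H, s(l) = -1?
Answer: -30087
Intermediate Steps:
G(w, I) = -5*I - 5*w
S(V) = -4 + (-5 - 5*V)/V (S(V) = -4 + (-5*1 - 5*V)/V = -4 + (-5 - 5*V)/V)
S(8 + 3*s(1)) - 30077 = (-9 - 5/(8 + 3*(-1))) - 30077 = (-9 - 5/(8 - 3)) - 30077 = (-9 - 5/5) - 30077 = (-9 - 5*1/5) - 30077 = (-9 - 1) - 30077 = -10 - 30077 = -30087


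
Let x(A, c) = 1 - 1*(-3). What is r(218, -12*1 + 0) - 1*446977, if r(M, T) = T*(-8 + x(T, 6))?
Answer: -446929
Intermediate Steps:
x(A, c) = 4 (x(A, c) = 1 + 3 = 4)
r(M, T) = -4*T (r(M, T) = T*(-8 + 4) = T*(-4) = -4*T)
r(218, -12*1 + 0) - 1*446977 = -4*(-12*1 + 0) - 1*446977 = -4*(-12 + 0) - 446977 = -4*(-12) - 446977 = 48 - 446977 = -446929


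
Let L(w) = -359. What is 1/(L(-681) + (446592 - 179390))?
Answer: 1/266843 ≈ 3.7475e-6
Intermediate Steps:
1/(L(-681) + (446592 - 179390)) = 1/(-359 + (446592 - 179390)) = 1/(-359 + 267202) = 1/266843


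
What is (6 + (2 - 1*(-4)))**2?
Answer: 144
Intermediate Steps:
(6 + (2 - 1*(-4)))**2 = (6 + (2 + 4))**2 = (6 + 6)**2 = 12**2 = 144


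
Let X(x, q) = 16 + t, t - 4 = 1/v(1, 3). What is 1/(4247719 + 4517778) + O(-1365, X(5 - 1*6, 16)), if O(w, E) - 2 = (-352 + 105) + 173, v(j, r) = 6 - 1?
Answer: -631115783/8765497 ≈ -72.000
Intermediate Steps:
v(j, r) = 5
t = 21/5 (t = 4 + 1/5 = 4 + ⅕ = 21/5 ≈ 4.2000)
X(x, q) = 101/5 (X(x, q) = 16 + 21/5 = 101/5)
O(w, E) = -72 (O(w, E) = 2 + ((-352 + 105) + 173) = 2 + (-247 + 173) = 2 - 74 = -72)
1/(4247719 + 4517778) + O(-1365, X(5 - 1*6, 16)) = 1/(4247719 + 4517778) - 72 = 1/8765497 - 72 = -631115783/8765497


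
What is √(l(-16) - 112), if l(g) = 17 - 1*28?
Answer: I*√123 ≈ 11.091*I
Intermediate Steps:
l(g) = -11 (l(g) = 17 - 28 = -11)
√(l(-16) - 112) = √(-11 - 112) = √(-123) = I*√123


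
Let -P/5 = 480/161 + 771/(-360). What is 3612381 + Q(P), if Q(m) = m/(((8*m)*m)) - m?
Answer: 226444791824449/62685672 ≈ 3.6124e+6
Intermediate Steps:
P = -16223/3864 (P = -5*(480/161 + 771/(-360)) = -5*(480*(1/161) + 771*(-1/360)) = -5*(480/161 - 257/120) = -5*16223/19320 = -16223/3864 ≈ -4.1985)
Q(m) = -m + 1/(8*m) (Q(m) = m/((8*m²)) - m = m*(1/(8*m²)) - m = 1/(8*m) - m = -m + 1/(8*m))
3612381 + Q(P) = 3612381 + (-1*(-16223/3864) + 1/(8*(-16223/3864))) = 3612381 + (16223/3864 + (⅛)*(-3864/16223)) = 3612381 + (16223/3864 - 483/16223) = 3612381 + 261319417/62685672 = 226444791824449/62685672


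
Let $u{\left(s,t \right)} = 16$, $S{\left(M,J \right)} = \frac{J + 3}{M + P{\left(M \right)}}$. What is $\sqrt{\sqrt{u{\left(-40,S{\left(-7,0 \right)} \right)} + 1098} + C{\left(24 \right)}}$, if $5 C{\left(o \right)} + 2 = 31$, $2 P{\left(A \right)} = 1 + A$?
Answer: $\frac{\sqrt{145 + 25 \sqrt{1114}}}{5} \approx 6.2591$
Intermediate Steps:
$P{\left(A \right)} = \frac{1}{2} + \frac{A}{2}$ ($P{\left(A \right)} = \frac{1 + A}{2} = \frac{1}{2} + \frac{A}{2}$)
$C{\left(o \right)} = \frac{29}{5}$ ($C{\left(o \right)} = - \frac{2}{5} + \frac{1}{5} \cdot 31 = - \frac{2}{5} + \frac{31}{5} = \frac{29}{5}$)
$S{\left(M,J \right)} = \frac{3 + J}{\frac{1}{2} + \frac{3 M}{2}}$ ($S{\left(M,J \right)} = \frac{J + 3}{M + \left(\frac{1}{2} + \frac{M}{2}\right)} = \frac{3 + J}{\frac{1}{2} + \frac{3 M}{2}}$)
$\sqrt{\sqrt{u{\left(-40,S{\left(-7,0 \right)} \right)} + 1098} + C{\left(24 \right)}} = \sqrt{\sqrt{16 + 1098} + \frac{29}{5}} = \sqrt{\sqrt{1114} + \frac{29}{5}} = \sqrt{\frac{29}{5} + \sqrt{1114}}$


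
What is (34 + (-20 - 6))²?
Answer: 64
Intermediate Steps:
(34 + (-20 - 6))² = (34 - 26)² = 8² = 64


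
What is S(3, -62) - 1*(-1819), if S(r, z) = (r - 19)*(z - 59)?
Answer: 3755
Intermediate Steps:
S(r, z) = (-59 + z)*(-19 + r) (S(r, z) = (-19 + r)*(-59 + z) = (-59 + z)*(-19 + r))
S(3, -62) - 1*(-1819) = (1121 - 59*3 - 19*(-62) + 3*(-62)) - 1*(-1819) = (1121 - 177 + 1178 - 186) + 1819 = 1936 + 1819 = 3755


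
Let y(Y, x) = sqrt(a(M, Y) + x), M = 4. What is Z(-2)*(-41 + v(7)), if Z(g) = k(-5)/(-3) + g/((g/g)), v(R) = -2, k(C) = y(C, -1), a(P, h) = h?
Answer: 86 + 43*I*sqrt(6)/3 ≈ 86.0 + 35.109*I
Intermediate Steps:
y(Y, x) = sqrt(Y + x)
k(C) = sqrt(-1 + C) (k(C) = sqrt(C - 1) = sqrt(-1 + C))
Z(g) = g - I*sqrt(6)/3 (Z(g) = sqrt(-1 - 5)/(-3) + g/((g/g)) = sqrt(-6)*(-1/3) + g/1 = (I*sqrt(6))*(-1/3) + g*1 = -I*sqrt(6)/3 + g = g - I*sqrt(6)/3)
Z(-2)*(-41 + v(7)) = (-2 - I*sqrt(6)/3)*(-41 - 2) = (-2 - I*sqrt(6)/3)*(-43) = 86 + 43*I*sqrt(6)/3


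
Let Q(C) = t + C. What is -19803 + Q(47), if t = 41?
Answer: -19715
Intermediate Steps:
Q(C) = 41 + C
-19803 + Q(47) = -19803 + (41 + 47) = -19803 + 88 = -19715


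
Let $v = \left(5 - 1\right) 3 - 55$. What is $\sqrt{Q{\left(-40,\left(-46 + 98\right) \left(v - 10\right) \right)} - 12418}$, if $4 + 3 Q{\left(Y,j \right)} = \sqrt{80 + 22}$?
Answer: $\frac{\sqrt{-111774 + 3 \sqrt{102}}}{3} \approx 111.43 i$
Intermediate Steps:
$v = -43$ ($v = 4 \cdot 3 - 55 = 12 - 55 = -43$)
$Q{\left(Y,j \right)} = - \frac{4}{3} + \frac{\sqrt{102}}{3}$ ($Q{\left(Y,j \right)} = - \frac{4}{3} + \frac{\sqrt{80 + 22}}{3} = - \frac{4}{3} + \frac{\sqrt{102}}{3}$)
$\sqrt{Q{\left(-40,\left(-46 + 98\right) \left(v - 10\right) \right)} - 12418} = \sqrt{\left(- \frac{4}{3} + \frac{\sqrt{102}}{3}\right) - 12418} = \sqrt{- \frac{37258}{3} + \frac{\sqrt{102}}{3}}$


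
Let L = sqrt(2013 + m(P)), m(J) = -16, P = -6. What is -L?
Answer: -sqrt(1997) ≈ -44.688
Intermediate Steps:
L = sqrt(1997) (L = sqrt(2013 - 16) = sqrt(1997) ≈ 44.688)
-L = -sqrt(1997)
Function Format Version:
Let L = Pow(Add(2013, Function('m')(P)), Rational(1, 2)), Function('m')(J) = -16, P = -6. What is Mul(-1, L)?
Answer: Mul(-1, Pow(1997, Rational(1, 2))) ≈ -44.688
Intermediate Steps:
L = Pow(1997, Rational(1, 2)) (L = Pow(Add(2013, -16), Rational(1, 2)) = Pow(1997, Rational(1, 2)) ≈ 44.688)
Mul(-1, L) = Mul(-1, Pow(1997, Rational(1, 2)))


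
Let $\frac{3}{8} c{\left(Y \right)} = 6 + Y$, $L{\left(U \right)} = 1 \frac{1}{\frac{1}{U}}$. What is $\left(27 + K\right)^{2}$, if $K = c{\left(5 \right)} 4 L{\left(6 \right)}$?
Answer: $534361$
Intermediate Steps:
$L{\left(U \right)} = U$ ($L{\left(U \right)} = 1 U = U$)
$c{\left(Y \right)} = 16 + \frac{8 Y}{3}$ ($c{\left(Y \right)} = \frac{8 \left(6 + Y\right)}{3} = 16 + \frac{8 Y}{3}$)
$K = 704$ ($K = \left(16 + \frac{8}{3} \cdot 5\right) 4 \cdot 6 = \left(16 + \frac{40}{3}\right) 4 \cdot 6 = \frac{88}{3} \cdot 4 \cdot 6 = \frac{352}{3} \cdot 6 = 704$)
$\left(27 + K\right)^{2} = \left(27 + 704\right)^{2} = 731^{2} = 534361$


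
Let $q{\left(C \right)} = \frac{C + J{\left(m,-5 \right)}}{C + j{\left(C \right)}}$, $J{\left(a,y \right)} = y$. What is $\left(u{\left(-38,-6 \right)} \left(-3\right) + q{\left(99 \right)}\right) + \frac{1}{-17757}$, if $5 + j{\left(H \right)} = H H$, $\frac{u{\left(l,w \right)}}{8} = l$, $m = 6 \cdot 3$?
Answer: $\frac{160245088943}{175705515} \approx 912.01$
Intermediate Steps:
$m = 18$
$u{\left(l,w \right)} = 8 l$
$j{\left(H \right)} = -5 + H^{2}$ ($j{\left(H \right)} = -5 + H H = -5 + H^{2}$)
$q{\left(C \right)} = \frac{-5 + C}{-5 + C + C^{2}}$ ($q{\left(C \right)} = \frac{C - 5}{C + \left(-5 + C^{2}\right)} = \frac{-5 + C}{-5 + C + C^{2}}$)
$\left(u{\left(-38,-6 \right)} \left(-3\right) + q{\left(99 \right)}\right) + \frac{1}{-17757} = \left(8 \left(-38\right) \left(-3\right) + \frac{-5 + 99}{-5 + 99 + 99^{2}}\right) + \frac{1}{-17757} = \left(\left(-304\right) \left(-3\right) + \frac{1}{-5 + 99 + 9801} \cdot 94\right) - \frac{1}{17757} = \left(912 + \frac{1}{9895} \cdot 94\right) - \frac{1}{17757} = \left(912 + \frac{94}{9895}\right) - \frac{1}{17757} = \frac{9024334}{9895} - \frac{1}{17757} = \frac{160245088943}{175705515}$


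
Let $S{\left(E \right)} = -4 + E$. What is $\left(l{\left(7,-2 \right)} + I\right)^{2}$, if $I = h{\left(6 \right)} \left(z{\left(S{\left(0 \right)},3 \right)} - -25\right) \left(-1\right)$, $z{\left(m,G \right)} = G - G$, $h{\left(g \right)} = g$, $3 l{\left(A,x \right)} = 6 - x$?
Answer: $\frac{195364}{9} \approx 21707.0$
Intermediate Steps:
$l{\left(A,x \right)} = 2 - \frac{x}{3}$ ($l{\left(A,x \right)} = \frac{6 - x}{3} = 2 - \frac{x}{3}$)
$z{\left(m,G \right)} = 0$
$I = -150$ ($I = 6 \left(0 - -25\right) \left(-1\right) = 6 \left(0 + 25\right) \left(-1\right) = 6 \cdot 25 \left(-1\right) = 150 \left(-1\right) = -150$)
$\left(l{\left(7,-2 \right)} + I\right)^{2} = \left(\left(2 - - \frac{2}{3}\right) - 150\right)^{2} = \left(\left(2 + \frac{2}{3}\right) - 150\right)^{2} = \left(\frac{8}{3} - 150\right)^{2} = \left(- \frac{442}{3}\right)^{2} = \frac{195364}{9}$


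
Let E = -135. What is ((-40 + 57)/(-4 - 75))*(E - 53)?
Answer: 3196/79 ≈ 40.456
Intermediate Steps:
((-40 + 57)/(-4 - 75))*(E - 53) = ((-40 + 57)/(-4 - 75))*(-135 - 53) = (17/(-79))*(-188) = (17*(-1/79))*(-188) = -17/79*(-188) = 3196/79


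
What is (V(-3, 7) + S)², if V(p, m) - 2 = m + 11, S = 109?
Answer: 16641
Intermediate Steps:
V(p, m) = 13 + m (V(p, m) = 2 + (m + 11) = 2 + (11 + m) = 13 + m)
(V(-3, 7) + S)² = ((13 + 7) + 109)² = (20 + 109)² = 129² = 16641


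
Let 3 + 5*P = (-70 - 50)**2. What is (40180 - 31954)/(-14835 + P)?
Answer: -2285/3321 ≈ -0.68805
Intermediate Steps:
P = 14397/5 (P = -3/5 + (-70 - 50)**2/5 = -3/5 + (1/5)*(-120)**2 = -3/5 + (1/5)*14400 = -3/5 + 2880 = 14397/5 ≈ 2879.4)
(40180 - 31954)/(-14835 + P) = (40180 - 31954)/(-14835 + 14397/5) = 8226/(-59778/5) = 8226*(-5/59778) = -2285/3321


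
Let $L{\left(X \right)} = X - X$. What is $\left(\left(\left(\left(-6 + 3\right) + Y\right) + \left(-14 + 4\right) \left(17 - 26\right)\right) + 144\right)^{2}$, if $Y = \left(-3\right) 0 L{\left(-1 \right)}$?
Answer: $53361$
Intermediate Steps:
$L{\left(X \right)} = 0$
$Y = 0$ ($Y = \left(-3\right) 0 \cdot 0 = 0 \cdot 0 = 0$)
$\left(\left(\left(\left(-6 + 3\right) + Y\right) + \left(-14 + 4\right) \left(17 - 26\right)\right) + 144\right)^{2} = \left(\left(\left(\left(-6 + 3\right) + 0\right) + \left(-14 + 4\right) \left(17 - 26\right)\right) + 144\right)^{2} = \left(\left(\left(-3 + 0\right) - -90\right) + 144\right)^{2} = \left(\left(-3 + 90\right) + 144\right)^{2} = \left(87 + 144\right)^{2} = 231^{2} = 53361$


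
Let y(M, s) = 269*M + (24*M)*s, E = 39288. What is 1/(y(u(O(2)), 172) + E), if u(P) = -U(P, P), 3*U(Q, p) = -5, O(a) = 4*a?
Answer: 3/139849 ≈ 2.1452e-5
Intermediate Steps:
U(Q, p) = -5/3 (U(Q, p) = (1/3)*(-5) = -5/3)
u(P) = 5/3 (u(P) = -1*(-5/3) = 5/3)
y(M, s) = 269*M + 24*M*s
1/(y(u(O(2)), 172) + E) = 1/(5*(269 + 24*172)/3 + 39288) = 1/(5*(269 + 4128)/3 + 39288) = 1/((5/3)*4397 + 39288) = 1/(21985/3 + 39288) = 1/(139849/3) = 3/139849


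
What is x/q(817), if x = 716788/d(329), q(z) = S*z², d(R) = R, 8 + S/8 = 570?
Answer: 179197/246834762244 ≈ 7.2598e-7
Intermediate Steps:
S = 4496 (S = -64 + 8*570 = -64 + 4560 = 4496)
q(z) = 4496*z²
x = 716788/329 ≈ 2178.7
x/q(817) = 716788/(329*((4496*817²))) = 716788/(329*((4496*667489))) = (716788/329)/3001030544 = (716788/329)*(1/3001030544) = 179197/246834762244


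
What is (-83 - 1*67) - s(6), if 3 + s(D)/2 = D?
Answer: -156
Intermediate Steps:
s(D) = -6 + 2*D
(-83 - 1*67) - s(6) = (-83 - 1*67) - (-6 + 2*6) = (-83 - 67) - (-6 + 12) = -150 - 1*6 = -150 - 6 = -156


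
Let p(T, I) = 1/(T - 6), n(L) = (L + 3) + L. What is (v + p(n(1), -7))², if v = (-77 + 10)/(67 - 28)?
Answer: 11236/1521 ≈ 7.3872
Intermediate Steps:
n(L) = 3 + 2*L (n(L) = (3 + L) + L = 3 + 2*L)
v = -67/39 ≈ -1.7179
p(T, I) = 1/(-6 + T)
(v + p(n(1), -7))² = (-67/39 + 1/(-6 + (3 + 2*1)))² = (-67/39 + 1/(-6 + (3 + 2)))² = (-67/39 + 1/(-6 + 5))² = (-67/39 + 1/(-1))² = (-67/39 - 1)² = (-106/39)² = 11236/1521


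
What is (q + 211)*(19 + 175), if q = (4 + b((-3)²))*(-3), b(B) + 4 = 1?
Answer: 40352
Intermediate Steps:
b(B) = -3 (b(B) = -4 + 1 = -3)
q = -3 (q = (4 - 3)*(-3) = 1*(-3) = -3)
(q + 211)*(19 + 175) = (-3 + 211)*(19 + 175) = 208*194 = 40352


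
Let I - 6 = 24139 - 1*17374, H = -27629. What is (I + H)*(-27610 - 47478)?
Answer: 1566185504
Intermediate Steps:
I = 6771 (I = 6 + (24139 - 1*17374) = 6 + (24139 - 17374) = 6 + 6765 = 6771)
(I + H)*(-27610 - 47478) = (6771 - 27629)*(-27610 - 47478) = -20858*(-75088) = 1566185504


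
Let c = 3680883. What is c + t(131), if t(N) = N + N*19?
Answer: 3683503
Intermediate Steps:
t(N) = 20*N (t(N) = N + 19*N = 20*N)
c + t(131) = 3680883 + 20*131 = 3680883 + 2620 = 3683503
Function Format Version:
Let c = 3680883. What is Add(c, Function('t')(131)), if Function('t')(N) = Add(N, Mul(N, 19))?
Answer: 3683503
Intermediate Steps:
Function('t')(N) = Mul(20, N) (Function('t')(N) = Add(N, Mul(19, N)) = Mul(20, N))
Add(c, Function('t')(131)) = Add(3680883, Mul(20, 131)) = Add(3680883, 2620) = 3683503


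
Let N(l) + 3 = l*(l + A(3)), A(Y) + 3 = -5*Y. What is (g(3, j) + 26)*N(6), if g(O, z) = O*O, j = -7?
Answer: -2625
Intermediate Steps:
A(Y) = -3 - 5*Y
N(l) = -3 + l*(-18 + l) (N(l) = -3 + l*(l + (-3 - 5*3)) = -3 + l*(l + (-3 - 15)) = -3 + l*(l - 18) = -3 + l*(-18 + l))
g(O, z) = O²
(g(3, j) + 26)*N(6) = (3² + 26)*(-3 + 6² - 18*6) = (9 + 26)*(-3 + 36 - 108) = 35*(-75) = -2625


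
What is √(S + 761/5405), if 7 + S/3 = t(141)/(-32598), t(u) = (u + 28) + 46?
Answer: I*√72017875152686670/58730730 ≈ 4.5694*I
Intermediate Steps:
t(u) = 74 + u (t(u) = (28 + u) + 46 = 74 + u)
S = -228401/10866 (S = -21 + 3*((74 + 141)/(-32598)) = -21 + 3*(215*(-1/32598)) = -21 + 3*(-215/32598) = -21 - 215/10866 = -228401/10866 ≈ -21.020)
√(S + 761/5405) = √(-228401/10866 + 761/5405) = √(-1226238379/58730730) = I*√72017875152686670/58730730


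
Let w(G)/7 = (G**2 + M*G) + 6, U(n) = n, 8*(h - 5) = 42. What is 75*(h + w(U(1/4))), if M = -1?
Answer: 61125/16 ≈ 3820.3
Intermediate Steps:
h = 41/4 (h = 5 + (1/8)*42 = 5 + 21/4 = 41/4 ≈ 10.250)
w(G) = 42 - 7*G + 7*G**2 (w(G) = 7*((G**2 - G) + 6) = 7*(6 + G**2 - G) = 42 - 7*G + 7*G**2)
75*(h + w(U(1/4))) = 75*(41/4 + (42 - 7/4 + 7*(1/4)**2)) = 75*(41/4 + (42 - 7*1/4 + 7*(1/4)**2)) = 75*(41/4 + (42 - 7/4 + 7*(1/16))) = 75*(41/4 + (42 - 7/4 + 7/16)) = 75*(41/4 + 651/16) = 75*(815/16) = 61125/16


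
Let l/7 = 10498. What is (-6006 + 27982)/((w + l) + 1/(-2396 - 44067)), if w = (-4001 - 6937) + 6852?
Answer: 1021070888/3224532199 ≈ 0.31666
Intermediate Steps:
l = 73486 (l = 7*10498 = 73486)
w = -4086 (w = -10938 + 6852 = -4086)
(-6006 + 27982)/((w + l) + 1/(-2396 - 44067)) = (-6006 + 27982)/((-4086 + 73486) + 1/(-2396 - 44067)) = 21976/(69400 + 1/(-46463)) = 21976/(69400 - 1/46463) = 21976/(3224532199/46463) = 21976*(46463/3224532199) = 1021070888/3224532199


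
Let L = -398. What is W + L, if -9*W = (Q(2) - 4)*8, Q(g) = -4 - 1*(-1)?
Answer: -3526/9 ≈ -391.78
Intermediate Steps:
Q(g) = -3 (Q(g) = -4 + 1 = -3)
W = 56/9 (W = -(-3 - 4)*8/9 = -(-7)*8/9 = -⅑*(-56) = 56/9 ≈ 6.2222)
W + L = 56/9 - 398 = -3526/9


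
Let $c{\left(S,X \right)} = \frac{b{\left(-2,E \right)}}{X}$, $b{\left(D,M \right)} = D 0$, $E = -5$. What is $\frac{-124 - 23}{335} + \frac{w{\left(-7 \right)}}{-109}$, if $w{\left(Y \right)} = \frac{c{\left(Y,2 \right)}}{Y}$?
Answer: $- \frac{147}{335} \approx -0.43881$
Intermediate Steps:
$b{\left(D,M \right)} = 0$
$c{\left(S,X \right)} = 0$ ($c{\left(S,X \right)} = \frac{0}{X} = 0$)
$w{\left(Y \right)} = 0$ ($w{\left(Y \right)} = \frac{0}{Y} = 0$)
$\frac{-124 - 23}{335} + \frac{w{\left(-7 \right)}}{-109} = \frac{-124 - 23}{335} + \frac{0}{-109} = \left(-147\right) \frac{1}{335} + 0 \left(- \frac{1}{109}\right) = - \frac{147}{335} + 0 = - \frac{147}{335}$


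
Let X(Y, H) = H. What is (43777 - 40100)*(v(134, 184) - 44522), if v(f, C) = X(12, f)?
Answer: -163214676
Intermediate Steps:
v(f, C) = f
(43777 - 40100)*(v(134, 184) - 44522) = (43777 - 40100)*(134 - 44522) = 3677*(-44388) = -163214676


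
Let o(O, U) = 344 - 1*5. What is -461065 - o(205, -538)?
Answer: -461404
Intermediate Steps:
o(O, U) = 339 (o(O, U) = 344 - 5 = 339)
-461065 - o(205, -538) = -461065 - 1*339 = -461065 - 339 = -461404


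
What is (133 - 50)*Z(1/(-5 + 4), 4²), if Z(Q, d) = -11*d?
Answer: -14608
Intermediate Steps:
(133 - 50)*Z(1/(-5 + 4), 4²) = (133 - 50)*(-11*4²) = 83*(-11*16) = 83*(-176) = -14608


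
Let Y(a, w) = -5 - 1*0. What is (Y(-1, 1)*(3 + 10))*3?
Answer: -195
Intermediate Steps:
Y(a, w) = -5 (Y(a, w) = -5 + 0 = -5)
(Y(-1, 1)*(3 + 10))*3 = -5*(3 + 10)*3 = -5*13*3 = -65*3 = -195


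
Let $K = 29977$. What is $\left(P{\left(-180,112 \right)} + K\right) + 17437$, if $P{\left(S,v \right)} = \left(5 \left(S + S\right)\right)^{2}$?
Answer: $3287414$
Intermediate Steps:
$P{\left(S,v \right)} = 100 S^{2}$ ($P{\left(S,v \right)} = \left(5 \cdot 2 S\right)^{2} = \left(10 S\right)^{2} = 100 S^{2}$)
$\left(P{\left(-180,112 \right)} + K\right) + 17437 = \left(100 \left(-180\right)^{2} + 29977\right) + 17437 = \left(100 \cdot 32400 + 29977\right) + 17437 = \left(3240000 + 29977\right) + 17437 = 3269977 + 17437 = 3287414$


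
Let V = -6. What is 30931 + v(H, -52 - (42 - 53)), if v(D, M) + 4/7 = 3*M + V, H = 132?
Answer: 215610/7 ≈ 30801.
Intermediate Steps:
v(D, M) = -46/7 + 3*M (v(D, M) = -4/7 + (3*M - 6) = -4/7 + (-6 + 3*M) = -46/7 + 3*M)
30931 + v(H, -52 - (42 - 53)) = 30931 + (-46/7 + 3*(-52 - (42 - 53))) = 30931 + (-46/7 + 3*(-52 - 1*(-11))) = 30931 + (-46/7 + 3*(-52 + 11)) = 30931 + (-46/7 + 3*(-41)) = 30931 + (-46/7 - 123) = 30931 - 907/7 = 215610/7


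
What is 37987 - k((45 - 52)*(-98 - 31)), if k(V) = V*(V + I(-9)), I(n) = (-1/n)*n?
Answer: -776519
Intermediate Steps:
I(n) = -1
k(V) = V*(-1 + V) (k(V) = V*(V - 1) = V*(-1 + V))
37987 - k((45 - 52)*(-98 - 31)) = 37987 - (45 - 52)*(-98 - 31)*(-1 + (45 - 52)*(-98 - 31)) = 37987 - (-7*(-129))*(-1 - 7*(-129)) = 37987 - 903*(-1 + 903) = 37987 - 903*902 = 37987 - 1*814506 = 37987 - 814506 = -776519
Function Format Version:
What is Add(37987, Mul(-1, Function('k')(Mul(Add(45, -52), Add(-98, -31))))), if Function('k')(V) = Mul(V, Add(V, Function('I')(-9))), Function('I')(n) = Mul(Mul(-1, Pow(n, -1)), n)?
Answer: -776519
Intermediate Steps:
Function('I')(n) = -1
Function('k')(V) = Mul(V, Add(-1, V)) (Function('k')(V) = Mul(V, Add(V, -1)) = Mul(V, Add(-1, V)))
Add(37987, Mul(-1, Function('k')(Mul(Add(45, -52), Add(-98, -31))))) = Add(37987, Mul(-1, Mul(Mul(Add(45, -52), Add(-98, -31)), Add(-1, Mul(Add(45, -52), Add(-98, -31)))))) = Add(37987, Mul(-1, Mul(Mul(-7, -129), Add(-1, Mul(-7, -129))))) = Add(37987, Mul(-1, Mul(903, Add(-1, 903)))) = Add(37987, Mul(-1, Mul(903, 902))) = Add(37987, Mul(-1, 814506)) = Add(37987, -814506) = -776519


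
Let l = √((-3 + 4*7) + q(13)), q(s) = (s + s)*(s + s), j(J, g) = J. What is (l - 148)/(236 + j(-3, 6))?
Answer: -148/233 + √701/233 ≈ -0.52156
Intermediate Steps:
q(s) = 4*s² (q(s) = (2*s)*(2*s) = 4*s²)
l = √701 (l = √((-3 + 4*7) + 4*13²) = √((-3 + 28) + 4*169) = √(25 + 676) = √701 ≈ 26.476)
(l - 148)/(236 + j(-3, 6)) = (√701 - 148)/(236 - 3) = (-148 + √701)/233 = (-148 + √701)*(1/233) = -148/233 + √701/233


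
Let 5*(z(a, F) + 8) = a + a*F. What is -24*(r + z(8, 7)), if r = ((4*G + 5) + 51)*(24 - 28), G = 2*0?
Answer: 26304/5 ≈ 5260.8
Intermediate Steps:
G = 0
r = -224 (r = ((4*0 + 5) + 51)*(24 - 28) = ((0 + 5) + 51)*(-4) = (5 + 51)*(-4) = 56*(-4) = -224)
z(a, F) = -8 + a/5 + F*a/5 (z(a, F) = -8 + (a + a*F)/5 = -8 + (a + F*a)/5 = -8 + (a/5 + F*a/5) = -8 + a/5 + F*a/5)
-24*(r + z(8, 7)) = -24*(-224 + (-8 + (⅕)*8 + (⅕)*7*8)) = -24*(-224 + (-8 + 8/5 + 56/5)) = -24*(-224 + 24/5) = -24*(-1096/5) = 26304/5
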